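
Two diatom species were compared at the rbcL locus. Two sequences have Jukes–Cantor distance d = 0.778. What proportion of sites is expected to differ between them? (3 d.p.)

p = (3/4)(1 − e^(−4d/3)) = 0.75 × (1 − e^(-1.037333)) = 0.75 × (1 − 0.354399) = 0.484201.

0.484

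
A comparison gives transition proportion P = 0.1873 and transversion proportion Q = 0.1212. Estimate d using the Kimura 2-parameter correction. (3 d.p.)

0.412

Under the Kimura two-parameter model, d = −½ ln(1 − 2P − Q) − ¼ ln(1 − 2Q).
1 − 2P − Q = 0.5042, giving −½ ln(0.5042) = 0.342391.
1 − 2Q = 0.7576, giving −¼ ln(0.7576) = 0.069400.
d = 0.342391 + 0.069400 = 0.411791.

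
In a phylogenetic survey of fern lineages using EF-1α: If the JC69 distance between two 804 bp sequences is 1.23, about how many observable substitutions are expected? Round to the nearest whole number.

Invert JC69: p = (3/4)(1 − e^(−4d/3)) = 0.75 × (1 − e^(-1.64)) = 0.75 × (1 − 0.193980) = 0.604515.
Expected differing sites = pL ≈ 0.604515 × 804 = 486.03006 ≈ 486.

486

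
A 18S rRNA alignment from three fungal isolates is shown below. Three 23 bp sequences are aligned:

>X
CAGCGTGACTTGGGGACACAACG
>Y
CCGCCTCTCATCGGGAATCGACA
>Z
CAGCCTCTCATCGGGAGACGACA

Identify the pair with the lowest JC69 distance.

X–Y: 10/23 differ, p = 0.435, d = 0.650.
X–Z: 8/23 differ, p = 0.348, d = 0.467.
Y–Z: 3/23 differ, p = 0.130, d = 0.143.
The smallest distance is between Y and Z.

Y and Z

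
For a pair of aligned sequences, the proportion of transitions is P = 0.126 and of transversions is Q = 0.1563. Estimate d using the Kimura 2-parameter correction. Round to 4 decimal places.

Under the Kimura two-parameter model, d = −½ ln(1 − 2P − Q) − ¼ ln(1 − 2Q).
1 − 2P − Q = 0.5917, giving −½ ln(0.5917) = 0.262378.
1 − 2Q = 0.6874, giving −¼ ln(0.6874) = 0.093710.
d = 0.262378 + 0.093710 = 0.356088.

0.3561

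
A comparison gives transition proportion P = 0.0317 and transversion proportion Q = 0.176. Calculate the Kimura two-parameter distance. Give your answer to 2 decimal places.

0.25

Under the Kimura two-parameter model, d = −½ ln(1 − 2P − Q) − ¼ ln(1 − 2Q).
1 − 2P − Q = 0.7606, giving −½ ln(0.7606) = 0.136824.
1 − 2Q = 0.648, giving −¼ ln(0.648) = 0.108466.
d = 0.136824 + 0.108466 = 0.245290.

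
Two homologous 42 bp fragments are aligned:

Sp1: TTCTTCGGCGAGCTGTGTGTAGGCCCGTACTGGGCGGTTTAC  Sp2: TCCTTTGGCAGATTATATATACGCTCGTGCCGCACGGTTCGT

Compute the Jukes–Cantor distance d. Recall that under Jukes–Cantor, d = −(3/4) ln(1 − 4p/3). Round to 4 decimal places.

0.6355

The sequences differ at 18 of 42 sites, so p = 18/42 ≈ 0.428571.
d = −(3/4) ln(1 − 4p/3) = −0.75 ln(1 − 0.571428) = −0.75 ln(0.428572)
  = −0.75 × (-0.847297) = 0.635473 substitutions/site.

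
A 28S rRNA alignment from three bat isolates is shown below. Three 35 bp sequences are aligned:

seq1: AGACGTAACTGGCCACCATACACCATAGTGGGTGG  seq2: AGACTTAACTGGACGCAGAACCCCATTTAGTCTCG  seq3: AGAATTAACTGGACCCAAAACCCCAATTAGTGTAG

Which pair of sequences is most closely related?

seq1–seq2: 13/35 differ, p = 0.371, d = 0.513.
seq1–seq3: 13/35 differ, p = 0.371, d = 0.513.
seq2–seq3: 6/35 differ, p = 0.171, d = 0.195.
The smallest distance is between seq2 and seq3.

seq2 and seq3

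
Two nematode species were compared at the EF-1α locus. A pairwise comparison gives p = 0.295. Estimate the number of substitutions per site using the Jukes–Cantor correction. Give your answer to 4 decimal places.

0.3748

d = −(3/4) ln(1 − 4p/3) = −0.75 ln(1 − 0.393333) = −0.75 ln(0.606667)
  = −0.75 × (-0.499775) = 0.374831 substitutions/site.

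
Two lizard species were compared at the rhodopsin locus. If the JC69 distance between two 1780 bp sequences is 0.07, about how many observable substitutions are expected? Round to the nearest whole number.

119

Invert JC69: p = (3/4)(1 − e^(−4d/3)) = 0.75 × (1 − e^(-0.093333)) = 0.75 × (1 − 0.910890) = 0.066833.
Expected differing sites = pL ≈ 0.066833 × 1780 = 118.96274 ≈ 119.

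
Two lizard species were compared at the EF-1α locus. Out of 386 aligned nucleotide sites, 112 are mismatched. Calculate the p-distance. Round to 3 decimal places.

0.290

p = 112/386 = 0.290155… ≈ 0.290 (to 3 d.p.).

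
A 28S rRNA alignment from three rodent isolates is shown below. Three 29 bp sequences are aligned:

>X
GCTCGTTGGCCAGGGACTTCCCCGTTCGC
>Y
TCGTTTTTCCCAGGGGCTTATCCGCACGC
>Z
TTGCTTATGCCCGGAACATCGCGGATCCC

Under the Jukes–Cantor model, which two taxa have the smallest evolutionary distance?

X and Y

X–Y: 11/29 differ, p = 0.379, d = 0.529.
X–Z: 13/29 differ, p = 0.448, d = 0.683.
Y–Z: 14/29 differ, p = 0.483, d = 0.774.
The smallest distance is between X and Y.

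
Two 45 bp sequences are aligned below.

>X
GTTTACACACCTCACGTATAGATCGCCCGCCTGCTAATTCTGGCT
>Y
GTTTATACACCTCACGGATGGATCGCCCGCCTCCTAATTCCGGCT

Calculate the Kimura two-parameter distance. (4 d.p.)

Of 45 sites, 3 differences are transitions and 2 are transversions, so P = 3/45 ≈ 0.066667 and Q = 2/45 ≈ 0.044444.
Under the Kimura two-parameter model, d = −½ ln(1 − 2P − Q) − ¼ ln(1 − 2Q).
1 − 2P − Q = 0.822222, giving −½ ln(0.822222) = 0.097872.
1 − 2Q = 0.911112, giving −¼ ln(0.911112) = 0.023272.
d = 0.097872 + 0.023272 = 0.121144.

0.1211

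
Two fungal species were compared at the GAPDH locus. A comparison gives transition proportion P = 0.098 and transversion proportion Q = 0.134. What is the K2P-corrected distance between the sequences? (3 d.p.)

0.278

Under the Kimura two-parameter model, d = −½ ln(1 − 2P − Q) − ¼ ln(1 − 2Q).
1 − 2P − Q = 0.67, giving −½ ln(0.67) = 0.200239.
1 − 2Q = 0.732, giving −¼ ln(0.732) = 0.077994.
d = 0.200239 + 0.077994 = 0.278233.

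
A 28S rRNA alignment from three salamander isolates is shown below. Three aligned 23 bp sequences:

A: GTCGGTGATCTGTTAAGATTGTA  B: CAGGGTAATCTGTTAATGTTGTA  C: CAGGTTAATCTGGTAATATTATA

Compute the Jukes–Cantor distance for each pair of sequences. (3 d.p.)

d(A,B) = 0.321, d(A,C) = 0.467, d(B,C) = 0.198

A–B: 6/23 sites differ → p ≈ 0.26087, d = −0.75 ln(1 − 0.347827) = 0.320584 ≈ 0.321.
A–C: 8/23 sites differ → p ≈ 0.347826, d = −0.75 ln(1 − 0.463768) = 0.467391 ≈ 0.467.
B–C: 4/23 sites differ → p ≈ 0.173913, d = −0.75 ln(1 − 0.231884) = 0.197861 ≈ 0.198.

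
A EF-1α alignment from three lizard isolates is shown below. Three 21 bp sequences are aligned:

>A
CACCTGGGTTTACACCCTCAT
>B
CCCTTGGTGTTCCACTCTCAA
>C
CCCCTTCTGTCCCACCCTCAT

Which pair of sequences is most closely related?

A–B: 7/21 differ, p = 0.333, d = 0.441.
A–C: 7/21 differ, p = 0.333, d = 0.441.
B–C: 6/21 differ, p = 0.286, d = 0.360.
The smallest distance is between B and C.

B and C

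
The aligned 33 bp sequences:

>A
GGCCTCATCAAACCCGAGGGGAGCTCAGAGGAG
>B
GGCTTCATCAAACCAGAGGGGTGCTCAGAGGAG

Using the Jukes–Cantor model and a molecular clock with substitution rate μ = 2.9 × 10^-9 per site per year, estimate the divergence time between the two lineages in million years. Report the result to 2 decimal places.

16.71

The sequences differ at 3 of 33 sites (4, 15, 22), so p = 3/33 ≈ 0.090909.
d = −(3/4) ln(1 − 4p/3) = −0.75 ln(1 − 0.121212) = −0.75 ln(0.878788)
  = −0.75 × (-0.129212) = 0.096909 substitutions/site.
Under a molecular clock d = 2μt, so t = d/(2μ) = 0.096909 / (2 × 2.9 × 10^-9) = 16.71 million years.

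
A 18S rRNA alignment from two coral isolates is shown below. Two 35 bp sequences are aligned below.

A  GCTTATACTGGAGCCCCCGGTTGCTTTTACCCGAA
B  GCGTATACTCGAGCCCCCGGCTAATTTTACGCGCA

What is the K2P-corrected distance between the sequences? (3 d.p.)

0.233

Of 35 sites, 2 differences are transitions and 5 are transversions, so P = 2/35 ≈ 0.057143 and Q = 5/35 ≈ 0.142857.
Under the Kimura two-parameter model, d = −½ ln(1 − 2P − Q) − ¼ ln(1 − 2Q).
1 − 2P − Q = 0.742857, giving −½ ln(0.742857) = 0.148626.
1 − 2Q = 0.714286, giving −¼ ln(0.714286) = 0.084118.
d = 0.148626 + 0.084118 = 0.232744.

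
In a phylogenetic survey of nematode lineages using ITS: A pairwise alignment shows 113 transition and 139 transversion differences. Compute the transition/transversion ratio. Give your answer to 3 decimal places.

R = 113/139 = 0.812949… ≈ 0.813 (to 3 d.p.).

0.813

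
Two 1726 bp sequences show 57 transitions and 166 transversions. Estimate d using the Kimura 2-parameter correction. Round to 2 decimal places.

P = 57/1726 ≈ 0.033024 and Q = 166/1726 ≈ 0.096176.
Under the Kimura two-parameter model, d = −½ ln(1 − 2P − Q) − ¼ ln(1 − 2Q).
1 − 2P − Q = 0.837776, giving −½ ln(0.837776) = 0.088502.
1 − 2Q = 0.807648, giving −¼ ln(0.807648) = 0.053407.
d = 0.088502 + 0.053407 = 0.141909.

0.14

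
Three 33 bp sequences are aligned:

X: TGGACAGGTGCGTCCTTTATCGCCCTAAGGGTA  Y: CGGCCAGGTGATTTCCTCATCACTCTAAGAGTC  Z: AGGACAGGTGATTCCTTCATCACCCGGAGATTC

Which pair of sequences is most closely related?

Y and Z

X–Y: 11/33 differ, p = 0.333, d = 0.441.
X–Z: 10/33 differ, p = 0.303, d = 0.388.
Y–Z: 8/33 differ, p = 0.242, d = 0.293.
The smallest distance is between Y and Z.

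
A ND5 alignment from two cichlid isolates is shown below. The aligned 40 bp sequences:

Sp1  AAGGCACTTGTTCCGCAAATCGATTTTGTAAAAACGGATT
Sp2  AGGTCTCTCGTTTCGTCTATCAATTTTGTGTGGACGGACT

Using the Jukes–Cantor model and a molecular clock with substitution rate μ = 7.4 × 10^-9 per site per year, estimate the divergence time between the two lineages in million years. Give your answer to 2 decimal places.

31.86

The sequences differ at 14 of 40 sites, so p = 14/40 = 0.35.
d = −(3/4) ln(1 − 4p/3) = −0.75 ln(1 − 0.466667) = −0.75 ln(0.533333)
  = −0.75 × (-0.628609) = 0.471457 substitutions/site.
Under a molecular clock d = 2μt, so t = d/(2μ) = 0.471457 / (2 × 7.4 × 10^-9) = 31.86 million years.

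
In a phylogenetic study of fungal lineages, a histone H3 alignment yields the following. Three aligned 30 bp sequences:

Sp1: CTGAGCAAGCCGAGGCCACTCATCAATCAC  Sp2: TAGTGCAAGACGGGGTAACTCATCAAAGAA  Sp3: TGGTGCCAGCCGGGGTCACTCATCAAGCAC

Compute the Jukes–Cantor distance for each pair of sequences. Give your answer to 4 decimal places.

Sp1–Sp2: 10/30 sites differ → p ≈ 0.333333, d = −0.75 ln(1 − 0.444444) = 0.440839 ≈ 0.4408.
Sp1–Sp3: 7/30 sites differ → p ≈ 0.233333, d = −0.75 ln(1 − 0.311111) = 0.279506 ≈ 0.2795.
Sp2–Sp3: 7/30 sites differ → p ≈ 0.233333, d = −0.75 ln(1 − 0.311111) = 0.279506 ≈ 0.2795.

d(Sp1,Sp2) = 0.4408, d(Sp1,Sp3) = 0.2795, d(Sp2,Sp3) = 0.2795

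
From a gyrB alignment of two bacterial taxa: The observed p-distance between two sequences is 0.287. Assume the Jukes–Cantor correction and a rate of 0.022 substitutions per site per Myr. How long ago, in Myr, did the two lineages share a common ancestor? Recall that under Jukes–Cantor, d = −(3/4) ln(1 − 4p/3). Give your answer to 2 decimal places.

8.22

d = −(3/4) ln(1 − 4p/3) = −0.75 ln(1 − 0.382667) = −0.75 ln(0.617333)
  = −0.75 × (-0.482347) = 0.361760 substitutions/site.
Under a molecular clock d = 2μt, so t = d/(2μ) = 0.361760 / (2 × 0.022) = 8.22 Myr.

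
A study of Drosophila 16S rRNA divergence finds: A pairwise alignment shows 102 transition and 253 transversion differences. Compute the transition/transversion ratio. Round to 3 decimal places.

0.403

R = 102/253 = 0.403162… ≈ 0.403 (to 3 d.p.).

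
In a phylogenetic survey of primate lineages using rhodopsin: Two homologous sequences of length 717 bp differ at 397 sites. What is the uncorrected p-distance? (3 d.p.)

p = 397/717 = 0.553695… ≈ 0.554 (to 3 d.p.).

0.554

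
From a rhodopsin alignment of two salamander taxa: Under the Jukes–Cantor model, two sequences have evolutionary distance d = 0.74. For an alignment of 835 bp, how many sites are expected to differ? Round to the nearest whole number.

Invert JC69: p = (3/4)(1 − e^(−4d/3)) = 0.75 × (1 − e^(-0.986667)) = 0.75 × (1 − 0.372817) = 0.470387.
Expected differing sites = pL ≈ 0.470387 × 835 = 392.773145 ≈ 393.

393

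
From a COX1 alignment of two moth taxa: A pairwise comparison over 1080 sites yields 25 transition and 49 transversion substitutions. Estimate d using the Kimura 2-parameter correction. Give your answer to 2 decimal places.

P = 25/1080 ≈ 0.023148 and Q = 49/1080 ≈ 0.04537.
Under the Kimura two-parameter model, d = −½ ln(1 − 2P − Q) − ¼ ln(1 − 2Q).
1 − 2P − Q = 0.908334, giving −½ ln(0.908334) = 0.048072.
1 − 2Q = 0.90926, giving −¼ ln(0.90926) = 0.023781.
d = 0.048072 + 0.023781 = 0.071853.

0.07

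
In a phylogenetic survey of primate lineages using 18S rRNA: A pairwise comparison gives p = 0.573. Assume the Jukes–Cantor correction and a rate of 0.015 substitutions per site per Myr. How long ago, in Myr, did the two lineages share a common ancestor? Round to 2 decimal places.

36.10

d = −(3/4) ln(1 − 4p/3) = −0.75 ln(1 − 0.764) = −0.75 ln(0.236)
  = −0.75 × (-1.443923) = 1.082942 substitutions/site.
Under a molecular clock d = 2μt, so t = d/(2μ) = 1.082942 / (2 × 0.015) = 36.10 Myr.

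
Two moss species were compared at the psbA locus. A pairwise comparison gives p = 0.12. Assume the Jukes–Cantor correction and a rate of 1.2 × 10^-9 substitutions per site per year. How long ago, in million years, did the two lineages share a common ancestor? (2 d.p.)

d = −(3/4) ln(1 − 4p/3) = −0.75 ln(1 − 0.16) = −0.75 ln(0.84)
  = −0.75 × (-0.174353) = 0.130765 substitutions/site.
Under a molecular clock d = 2μt, so t = d/(2μ) = 0.130765 / (2 × 1.2 × 10^-9) = 54.49 million years.

54.49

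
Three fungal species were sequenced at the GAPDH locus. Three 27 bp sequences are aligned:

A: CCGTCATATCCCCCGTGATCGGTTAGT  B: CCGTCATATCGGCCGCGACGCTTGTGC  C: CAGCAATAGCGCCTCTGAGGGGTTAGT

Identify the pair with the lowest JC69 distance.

A–B: 10/27 differ, p = 0.370, d = 0.511.
A–C: 9/27 differ, p = 0.333, d = 0.441.
B–C: 14/27 differ, p = 0.519, d = 0.882.
The smallest distance is between A and C.

A and C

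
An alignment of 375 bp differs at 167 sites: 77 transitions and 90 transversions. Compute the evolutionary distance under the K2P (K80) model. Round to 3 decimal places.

P = 77/375 ≈ 0.205333 and Q = 90/375 = 0.24.
Under the Kimura two-parameter model, d = −½ ln(1 − 2P − Q) − ¼ ln(1 − 2Q).
1 − 2P − Q = 0.349334, giving −½ ln(0.349334) = 0.525863.
1 − 2Q = 0.52, giving −¼ ln(0.52) = 0.163482.
d = 0.525863 + 0.163482 = 0.689345.

0.689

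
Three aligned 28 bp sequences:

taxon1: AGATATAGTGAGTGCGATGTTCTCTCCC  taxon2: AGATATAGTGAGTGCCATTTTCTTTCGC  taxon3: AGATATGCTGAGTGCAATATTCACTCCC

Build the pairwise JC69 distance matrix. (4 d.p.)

d(taxon1,taxon2) = 0.1585, d(taxon1,taxon3) = 0.2040, d(taxon2,taxon3) = 0.3041

taxon1–taxon2: 4/28 sites differ → p ≈ 0.142857, d = −0.75 ln(1 − 0.190476) = 0.158482 ≈ 0.1585.
taxon1–taxon3: 5/28 sites differ → p ≈ 0.178571, d = −0.75 ln(1 − 0.238095) = 0.203950 ≈ 0.2040.
taxon2–taxon3: 7/28 sites differ → p = 0.25, d = −0.75 ln(1 − 0.333333) = 0.304098 ≈ 0.3041.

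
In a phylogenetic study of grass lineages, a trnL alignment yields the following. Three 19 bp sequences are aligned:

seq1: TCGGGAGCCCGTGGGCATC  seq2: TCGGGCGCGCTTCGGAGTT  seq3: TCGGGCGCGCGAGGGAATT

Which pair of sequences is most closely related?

seq1–seq2: 7/19 differ, p = 0.368, d = 0.507.
seq1–seq3: 5/19 differ, p = 0.263, d = 0.324.
seq2–seq3: 4/19 differ, p = 0.211, d = 0.247.
The smallest distance is between seq2 and seq3.

seq2 and seq3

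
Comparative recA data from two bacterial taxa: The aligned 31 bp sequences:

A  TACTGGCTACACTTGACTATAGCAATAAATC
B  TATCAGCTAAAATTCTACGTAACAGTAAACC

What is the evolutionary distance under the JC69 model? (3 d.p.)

The sequences differ at 13 of 31 sites, so p = 13/31 ≈ 0.419355.
d = −(3/4) ln(1 − 4p/3) = −0.75 ln(1 − 0.55914) = −0.75 ln(0.44086)
  = −0.75 × (-0.819028) = 0.614271 substitutions/site.

0.614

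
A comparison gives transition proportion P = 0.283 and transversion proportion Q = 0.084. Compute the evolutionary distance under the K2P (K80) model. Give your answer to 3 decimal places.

Under the Kimura two-parameter model, d = −½ ln(1 − 2P − Q) − ¼ ln(1 − 2Q).
1 − 2P − Q = 0.35, giving −½ ln(0.35) = 0.524911.
1 − 2Q = 0.832, giving −¼ ln(0.832) = 0.045981.
d = 0.524911 + 0.045981 = 0.570892.

0.571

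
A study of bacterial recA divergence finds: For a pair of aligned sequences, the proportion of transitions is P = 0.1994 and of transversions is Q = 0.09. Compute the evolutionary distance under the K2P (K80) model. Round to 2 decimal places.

Under the Kimura two-parameter model, d = −½ ln(1 − 2P − Q) − ¼ ln(1 − 2Q).
1 − 2P − Q = 0.5112, giving −½ ln(0.5112) = 0.335497.
1 − 2Q = 0.82, giving −¼ ln(0.82) = 0.049613.
d = 0.335497 + 0.049613 = 0.385110.

0.39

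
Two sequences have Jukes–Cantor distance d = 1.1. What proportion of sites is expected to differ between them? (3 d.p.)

0.577

p = (3/4)(1 − e^(−4d/3)) = 0.75 × (1 − e^(-1.466667)) = 0.75 × (1 − 0.230693) = 0.576980.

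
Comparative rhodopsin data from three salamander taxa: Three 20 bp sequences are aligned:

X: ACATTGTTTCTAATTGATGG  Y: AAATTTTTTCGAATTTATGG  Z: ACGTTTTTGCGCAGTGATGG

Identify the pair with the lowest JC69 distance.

X and Y

X–Y: 4/20 differ, p = 0.200, d = 0.233.
X–Z: 6/20 differ, p = 0.300, d = 0.383.
Y–Z: 6/20 differ, p = 0.300, d = 0.383.
The smallest distance is between X and Y.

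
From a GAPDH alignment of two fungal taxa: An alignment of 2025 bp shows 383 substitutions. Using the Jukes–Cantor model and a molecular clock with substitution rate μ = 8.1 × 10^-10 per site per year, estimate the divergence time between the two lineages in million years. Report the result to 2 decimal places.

134.53

p = 383/2025 ≈ 0.189136.
d = −(3/4) ln(1 − 4p/3) = −0.75 ln(1 − 0.252181) = −0.75 ln(0.747819)
  = −0.75 × (-0.290594) = 0.217946 substitutions/site.
Under a molecular clock d = 2μt, so t = d/(2μ) = 0.217946 / (2 × 8.1 × 10^-10) = 134.53 million years.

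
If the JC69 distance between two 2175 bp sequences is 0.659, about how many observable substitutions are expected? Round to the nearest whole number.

Invert JC69: p = (3/4)(1 − e^(−4d/3)) = 0.75 × (1 − e^(-0.878667)) = 0.75 × (1 − 0.415336) = 0.438498.
Expected differing sites = pL ≈ 0.438498 × 2175 = 953.73315 ≈ 954.

954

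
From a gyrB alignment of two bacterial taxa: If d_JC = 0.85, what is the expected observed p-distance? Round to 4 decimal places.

0.5085

p = (3/4)(1 − e^(−4d/3)) = 0.75 × (1 − e^(-1.133333)) = 0.75 × (1 − 0.321958) = 0.508532.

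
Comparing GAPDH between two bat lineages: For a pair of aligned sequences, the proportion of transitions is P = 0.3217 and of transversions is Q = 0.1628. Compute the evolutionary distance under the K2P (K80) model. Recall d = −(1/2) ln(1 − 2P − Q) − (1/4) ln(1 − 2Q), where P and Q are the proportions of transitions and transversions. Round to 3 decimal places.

0.919

Under the Kimura two-parameter model, d = −½ ln(1 − 2P − Q) − ¼ ln(1 − 2Q).
1 − 2P − Q = 0.1938, giving −½ ln(0.1938) = 0.820464.
1 − 2Q = 0.6744, giving −¼ ln(0.6744) = 0.098483.
d = 0.820464 + 0.098483 = 0.918947.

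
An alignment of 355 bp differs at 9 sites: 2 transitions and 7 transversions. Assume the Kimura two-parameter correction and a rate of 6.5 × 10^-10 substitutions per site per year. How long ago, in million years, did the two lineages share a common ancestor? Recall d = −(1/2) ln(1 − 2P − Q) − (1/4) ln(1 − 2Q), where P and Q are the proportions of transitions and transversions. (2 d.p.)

P = 2/355 ≈ 0.005634 and Q = 7/355 ≈ 0.019718.
Under the Kimura two-parameter model, d = −½ ln(1 − 2P − Q) − ¼ ln(1 − 2Q).
1 − 2P − Q = 0.969014, giving −½ ln(0.969014) = 0.015738.
1 − 2Q = 0.960564, giving −¼ ln(0.960564) = 0.010059.
d = 0.015738 + 0.010059 = 0.025797.
Under a molecular clock d = 2μt, so t = d/(2μ) = 0.025797 / (2 × 6.5 × 10^-10) = 19.84 million years.

19.84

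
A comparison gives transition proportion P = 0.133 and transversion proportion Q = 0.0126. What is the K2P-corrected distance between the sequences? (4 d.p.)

Under the Kimura two-parameter model, d = −½ ln(1 − 2P − Q) − ¼ ln(1 − 2Q).
1 − 2P − Q = 0.7214, giving −½ ln(0.7214) = 0.163281.
1 − 2Q = 0.9748, giving −¼ ln(0.9748) = 0.006381.
d = 0.163281 + 0.006381 = 0.169662.

0.1697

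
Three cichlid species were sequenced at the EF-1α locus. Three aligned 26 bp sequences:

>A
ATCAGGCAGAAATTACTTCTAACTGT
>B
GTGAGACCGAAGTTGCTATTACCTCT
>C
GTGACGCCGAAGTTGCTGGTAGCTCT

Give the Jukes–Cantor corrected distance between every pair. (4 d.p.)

A–B: 10/26 sites differ → p ≈ 0.384615, d = −0.75 ln(1 − 0.51282) = 0.539341 ≈ 0.5393.
A–C: 10/26 sites differ → p ≈ 0.384615, d = −0.75 ln(1 − 0.51282) = 0.539341 ≈ 0.5393.
B–C: 5/26 sites differ → p ≈ 0.192308, d = −0.75 ln(1 − 0.256411) = 0.222200 ≈ 0.2222.

d(A,B) = 0.5393, d(A,C) = 0.5393, d(B,C) = 0.2222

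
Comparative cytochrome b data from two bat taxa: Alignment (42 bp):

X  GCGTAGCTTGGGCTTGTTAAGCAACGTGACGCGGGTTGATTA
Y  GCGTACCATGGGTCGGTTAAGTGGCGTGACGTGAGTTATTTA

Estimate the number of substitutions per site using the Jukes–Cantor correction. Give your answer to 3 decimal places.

The sequences differ at 12 of 42 sites, so p = 12/42 ≈ 0.285714.
d = −(3/4) ln(1 − 4p/3) = −0.75 ln(1 − 0.380952) = −0.75 ln(0.619048)
  = −0.75 × (-0.479572) = 0.359679 substitutions/site.

0.360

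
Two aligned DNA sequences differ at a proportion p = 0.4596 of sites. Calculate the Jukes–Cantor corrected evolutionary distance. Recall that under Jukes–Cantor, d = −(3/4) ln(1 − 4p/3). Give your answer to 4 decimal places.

0.7116

d = −(3/4) ln(1 − 4p/3) = −0.75 ln(1 − 0.6128) = −0.75 ln(0.3872)
  = −0.75 × (-0.948814) = 0.711611 substitutions/site.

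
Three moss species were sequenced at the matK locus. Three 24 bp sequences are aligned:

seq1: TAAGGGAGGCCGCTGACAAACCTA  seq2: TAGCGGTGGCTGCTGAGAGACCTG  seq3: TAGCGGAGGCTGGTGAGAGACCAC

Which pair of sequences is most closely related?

seq1–seq2: 7/24 differ, p = 0.292, d = 0.369.
seq1–seq3: 8/24 differ, p = 0.333, d = 0.441.
seq2–seq3: 4/24 differ, p = 0.167, d = 0.188.
The smallest distance is between seq2 and seq3.

seq2 and seq3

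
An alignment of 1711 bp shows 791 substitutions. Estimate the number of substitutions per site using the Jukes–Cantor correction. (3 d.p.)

0.719

p = 791/1711 ≈ 0.462303.
d = −(3/4) ln(1 − 4p/3) = −0.75 ln(1 − 0.616404) = −0.75 ln(0.383596)
  = −0.75 × (-0.958165) = 0.718624 substitutions/site.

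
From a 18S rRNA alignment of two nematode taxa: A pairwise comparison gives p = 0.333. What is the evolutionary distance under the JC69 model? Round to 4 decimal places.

d = −(3/4) ln(1 − 4p/3) = −0.75 ln(1 − 0.444) = −0.75 ln(0.556)
  = −0.75 × (-0.586987) = 0.440240 substitutions/site.

0.4402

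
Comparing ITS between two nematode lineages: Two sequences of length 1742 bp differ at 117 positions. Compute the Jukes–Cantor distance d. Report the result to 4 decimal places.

p = 117/1742 ≈ 0.067164.
d = −(3/4) ln(1 − 4p/3) = −0.75 ln(1 − 0.089552) = −0.75 ln(0.910448)
  = −0.75 × (-0.093818) = 0.070364 substitutions/site.

0.0704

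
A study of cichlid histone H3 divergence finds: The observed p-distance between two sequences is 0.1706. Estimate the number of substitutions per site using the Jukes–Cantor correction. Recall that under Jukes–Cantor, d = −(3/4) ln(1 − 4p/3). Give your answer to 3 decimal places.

0.194

d = −(3/4) ln(1 − 4p/3) = −0.75 ln(1 − 0.227467) = −0.75 ln(0.772533)
  = −0.75 × (-0.258081) = 0.193561 substitutions/site.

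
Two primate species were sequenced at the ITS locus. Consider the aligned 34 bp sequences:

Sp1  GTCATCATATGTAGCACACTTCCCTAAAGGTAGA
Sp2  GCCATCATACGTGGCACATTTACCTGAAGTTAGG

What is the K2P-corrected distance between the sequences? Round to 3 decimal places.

0.297

Of 34 sites, 6 differences are transitions and 2 are transversions, so P = 6/34 ≈ 0.176471 and Q = 2/34 ≈ 0.058824.
Under the Kimura two-parameter model, d = −½ ln(1 − 2P − Q) − ¼ ln(1 − 2Q).
1 − 2P − Q = 0.588234, giving −½ ln(0.588234) = 0.265315.
1 − 2Q = 0.882352, giving −¼ ln(0.882352) = 0.031291.
d = 0.265315 + 0.031291 = 0.296606.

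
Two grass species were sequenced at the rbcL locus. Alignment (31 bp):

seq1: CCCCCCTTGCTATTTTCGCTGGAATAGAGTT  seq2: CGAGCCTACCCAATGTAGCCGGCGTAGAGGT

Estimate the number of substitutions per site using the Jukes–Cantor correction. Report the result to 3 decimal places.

The sequences differ at 13 of 31 sites, so p = 13/31 ≈ 0.419355.
d = −(3/4) ln(1 − 4p/3) = −0.75 ln(1 − 0.55914) = −0.75 ln(0.44086)
  = −0.75 × (-0.819028) = 0.614271 substitutions/site.

0.614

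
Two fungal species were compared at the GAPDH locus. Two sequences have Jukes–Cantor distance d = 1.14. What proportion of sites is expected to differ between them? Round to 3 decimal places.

0.586

p = (3/4)(1 − e^(−4d/3)) = 0.75 × (1 − e^(-1.52)) = 0.75 × (1 − 0.218712) = 0.585966.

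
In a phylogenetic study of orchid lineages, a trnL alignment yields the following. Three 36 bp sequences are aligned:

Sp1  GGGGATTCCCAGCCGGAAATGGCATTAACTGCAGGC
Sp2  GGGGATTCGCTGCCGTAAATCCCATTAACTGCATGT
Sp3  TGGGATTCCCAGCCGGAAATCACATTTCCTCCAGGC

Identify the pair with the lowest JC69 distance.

Sp1–Sp2: 7/36 differ, p = 0.194, d = 0.225.
Sp1–Sp3: 6/36 differ, p = 0.167, d = 0.188.
Sp2–Sp3: 10/36 differ, p = 0.278, d = 0.347.
The smallest distance is between Sp1 and Sp3.

Sp1 and Sp3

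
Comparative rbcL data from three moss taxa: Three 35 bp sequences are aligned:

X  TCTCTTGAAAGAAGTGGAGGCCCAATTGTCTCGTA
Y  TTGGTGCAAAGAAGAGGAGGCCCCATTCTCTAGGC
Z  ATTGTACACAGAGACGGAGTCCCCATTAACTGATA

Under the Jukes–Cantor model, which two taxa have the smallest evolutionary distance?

X–Y: 11/35 differ, p = 0.314, d = 0.407.
X–Z: 15/35 differ, p = 0.429, d = 0.635.
Y–Z: 14/35 differ, p = 0.400, d = 0.572.
The smallest distance is between X and Y.

X and Y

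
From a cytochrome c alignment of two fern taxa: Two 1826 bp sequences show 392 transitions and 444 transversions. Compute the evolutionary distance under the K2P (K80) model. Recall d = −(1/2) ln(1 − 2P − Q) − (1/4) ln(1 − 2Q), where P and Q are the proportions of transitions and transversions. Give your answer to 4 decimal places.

0.7247

P = 392/1826 ≈ 0.214677 and Q = 444/1826 ≈ 0.243154.
Under the Kimura two-parameter model, d = −½ ln(1 − 2P − Q) − ¼ ln(1 − 2Q).
1 − 2P − Q = 0.327492, giving −½ ln(0.327492) = 0.558146.
1 − 2Q = 0.513692, giving −¼ ln(0.513692) = 0.166533.
d = 0.558146 + 0.166533 = 0.724679.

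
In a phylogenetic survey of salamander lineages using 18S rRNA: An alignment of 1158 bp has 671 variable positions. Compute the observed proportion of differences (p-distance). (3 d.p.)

p = 671/1158 = 0.579447… ≈ 0.579 (to 3 d.p.).

0.579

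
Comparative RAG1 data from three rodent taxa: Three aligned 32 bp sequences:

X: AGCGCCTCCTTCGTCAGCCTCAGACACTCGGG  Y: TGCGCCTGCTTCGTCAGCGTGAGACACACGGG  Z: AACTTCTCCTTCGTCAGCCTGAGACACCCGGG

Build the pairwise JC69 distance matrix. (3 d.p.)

X–Y: 5/32 sites differ → p = 0.15625, d = −0.75 ln(1 − 0.208333) = 0.175211 ≈ 0.175.
X–Z: 5/32 sites differ → p = 0.15625, d = −0.75 ln(1 − 0.208333) = 0.175211 ≈ 0.175.
Y–Z: 7/32 sites differ → p = 0.21875, d = −0.75 ln(1 − 0.291667) = 0.258631 ≈ 0.259.

d(X,Y) = 0.175, d(X,Z) = 0.175, d(Y,Z) = 0.259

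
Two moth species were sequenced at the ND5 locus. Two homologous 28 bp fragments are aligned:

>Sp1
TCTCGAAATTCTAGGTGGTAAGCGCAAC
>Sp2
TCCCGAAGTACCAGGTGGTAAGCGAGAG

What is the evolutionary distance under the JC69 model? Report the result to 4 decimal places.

0.3041

The sequences differ at 7 of 28 sites (3, 8, 10, 12, 25, 26, 28), so p = 7/28 = 0.25.
d = −(3/4) ln(1 − 4p/3) = −0.75 ln(1 − 0.333333) = −0.75 ln(0.666667)
  = −0.75 × (-0.405465) = 0.304099 substitutions/site.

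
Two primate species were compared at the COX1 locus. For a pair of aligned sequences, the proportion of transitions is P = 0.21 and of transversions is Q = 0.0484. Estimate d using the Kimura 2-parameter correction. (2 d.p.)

0.34

Under the Kimura two-parameter model, d = −½ ln(1 − 2P − Q) − ¼ ln(1 − 2Q).
1 − 2P − Q = 0.5316, giving −½ ln(0.5316) = 0.315932.
1 − 2Q = 0.9032, giving −¼ ln(0.9032) = 0.025453.
d = 0.315932 + 0.025453 = 0.341385.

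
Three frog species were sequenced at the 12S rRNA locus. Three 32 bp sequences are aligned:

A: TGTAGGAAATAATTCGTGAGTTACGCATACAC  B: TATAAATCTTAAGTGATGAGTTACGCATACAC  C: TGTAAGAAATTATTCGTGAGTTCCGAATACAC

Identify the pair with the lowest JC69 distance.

A–B: 9/32 differ, p = 0.281, d = 0.353.
A–C: 4/32 differ, p = 0.125, d = 0.137.
B–C: 11/32 differ, p = 0.344, d = 0.460.
The smallest distance is between A and C.

A and C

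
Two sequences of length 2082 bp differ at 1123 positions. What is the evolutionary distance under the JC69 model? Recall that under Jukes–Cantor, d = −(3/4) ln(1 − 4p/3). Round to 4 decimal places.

p = 1123/2082 ≈ 0.539385.
d = −(3/4) ln(1 − 4p/3) = −0.75 ln(1 − 0.71918) = −0.75 ln(0.28082)
  = −0.75 × (-1.270041) = 0.952531 substitutions/site.

0.9525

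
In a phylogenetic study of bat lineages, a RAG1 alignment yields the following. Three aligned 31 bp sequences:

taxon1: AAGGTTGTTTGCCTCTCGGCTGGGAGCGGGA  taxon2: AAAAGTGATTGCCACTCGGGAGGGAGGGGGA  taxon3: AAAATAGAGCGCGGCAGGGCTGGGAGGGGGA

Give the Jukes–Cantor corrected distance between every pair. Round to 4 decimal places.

d(taxon1,taxon2) = 0.3163, d(taxon1,taxon3) = 0.4806, d(taxon2,taxon3) = 0.4217

taxon1–taxon2: 8/31 sites differ → p ≈ 0.258065, d = −0.75 ln(1 − 0.344087) = 0.316295 ≈ 0.3163.
taxon1–taxon3: 11/31 sites differ → p ≈ 0.354839, d = −0.75 ln(1 − 0.473119) = 0.480585 ≈ 0.4806.
taxon2–taxon3: 10/31 sites differ → p ≈ 0.322581, d = −0.75 ln(1 − 0.430108) = 0.421731 ≈ 0.4217.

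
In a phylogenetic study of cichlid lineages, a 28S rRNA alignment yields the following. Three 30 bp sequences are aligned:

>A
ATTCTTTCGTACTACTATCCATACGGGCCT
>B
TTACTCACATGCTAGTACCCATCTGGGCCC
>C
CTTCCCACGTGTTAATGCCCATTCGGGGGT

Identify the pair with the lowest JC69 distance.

A and B

A–B: 11/30 differ, p = 0.367, d = 0.503.
A–C: 12/30 differ, p = 0.400, d = 0.572.
B–C: 12/30 differ, p = 0.400, d = 0.572.
The smallest distance is between A and B.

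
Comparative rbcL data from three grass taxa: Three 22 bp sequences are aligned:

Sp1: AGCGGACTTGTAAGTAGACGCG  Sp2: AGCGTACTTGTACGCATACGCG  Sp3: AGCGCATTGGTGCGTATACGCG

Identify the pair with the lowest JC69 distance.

Sp1–Sp2: 4/22 differ, p = 0.182, d = 0.208.
Sp1–Sp3: 6/22 differ, p = 0.273, d = 0.339.
Sp2–Sp3: 5/22 differ, p = 0.227, d = 0.271.
The smallest distance is between Sp1 and Sp2.

Sp1 and Sp2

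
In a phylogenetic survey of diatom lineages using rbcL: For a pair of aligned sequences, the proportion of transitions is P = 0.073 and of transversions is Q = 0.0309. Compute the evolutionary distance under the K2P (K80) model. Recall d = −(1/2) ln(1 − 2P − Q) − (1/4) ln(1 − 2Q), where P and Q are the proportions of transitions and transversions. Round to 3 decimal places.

Under the Kimura two-parameter model, d = −½ ln(1 − 2P − Q) − ¼ ln(1 − 2Q).
1 − 2P − Q = 0.8231, giving −½ ln(0.8231) = 0.097339.
1 − 2Q = 0.9382, giving −¼ ln(0.9382) = 0.015948.
d = 0.097339 + 0.015948 = 0.113287.

0.113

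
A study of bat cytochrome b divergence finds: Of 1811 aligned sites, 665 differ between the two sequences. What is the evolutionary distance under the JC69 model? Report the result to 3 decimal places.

0.504

p = 665/1811 ≈ 0.3672.
d = −(3/4) ln(1 − 4p/3) = −0.75 ln(1 − 0.4896) = −0.75 ln(0.5104)
  = −0.75 × (-0.672561) = 0.504421 substitutions/site.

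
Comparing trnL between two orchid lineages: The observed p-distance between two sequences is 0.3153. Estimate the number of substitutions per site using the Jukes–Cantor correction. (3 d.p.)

0.409

d = −(3/4) ln(1 − 4p/3) = −0.75 ln(1 − 0.4204) = −0.75 ln(0.5796)
  = −0.75 × (-0.545417) = 0.409063 substitutions/site.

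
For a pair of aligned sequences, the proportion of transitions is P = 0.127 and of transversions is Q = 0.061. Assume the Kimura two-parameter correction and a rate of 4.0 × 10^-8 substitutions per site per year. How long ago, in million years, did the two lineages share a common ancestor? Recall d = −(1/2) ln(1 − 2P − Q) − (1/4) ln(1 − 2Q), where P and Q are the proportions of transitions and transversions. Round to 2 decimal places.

Under the Kimura two-parameter model, d = −½ ln(1 − 2P − Q) − ¼ ln(1 − 2Q).
1 − 2P − Q = 0.685, giving −½ ln(0.685) = 0.189168.
1 − 2Q = 0.878, giving −¼ ln(0.878) = 0.032527.
d = 0.189168 + 0.032527 = 0.221695.
Under a molecular clock d = 2μt, so t = d/(2μ) = 0.221695 / (2 × 4.0 × 10^-8) = 2.77 million years.

2.77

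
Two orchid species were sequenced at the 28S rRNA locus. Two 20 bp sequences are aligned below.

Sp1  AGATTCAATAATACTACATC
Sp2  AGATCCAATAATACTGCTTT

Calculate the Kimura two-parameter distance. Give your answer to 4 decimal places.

0.2417

Of 20 sites, 3 differences are transitions and 1 are transversions, so P = 3/20 = 0.15 and Q = 1/20 = 0.05.
Under the Kimura two-parameter model, d = −½ ln(1 − 2P − Q) − ¼ ln(1 − 2Q).
1 − 2P − Q = 0.65, giving −½ ln(0.65) = 0.215391.
1 − 2Q = 0.9, giving −¼ ln(0.9) = 0.026340.
d = 0.215391 + 0.026340 = 0.241731.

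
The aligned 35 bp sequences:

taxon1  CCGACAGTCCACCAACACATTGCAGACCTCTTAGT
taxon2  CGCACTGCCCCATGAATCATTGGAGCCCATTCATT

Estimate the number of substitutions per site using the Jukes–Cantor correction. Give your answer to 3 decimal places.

The sequences differ at 16 of 35 sites, so p = 16/35 ≈ 0.457143.
d = −(3/4) ln(1 − 4p/3) = −0.75 ln(1 − 0.609524) = −0.75 ln(0.390476)
  = −0.75 × (-0.940389) = 0.705292 substitutions/site.

0.705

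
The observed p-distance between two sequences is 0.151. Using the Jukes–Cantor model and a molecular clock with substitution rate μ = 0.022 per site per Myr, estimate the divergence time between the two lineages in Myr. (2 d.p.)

d = −(3/4) ln(1 − 4p/3) = −0.75 ln(1 − 0.201333) = −0.75 ln(0.798667)
  = −0.75 × (-0.224811) = 0.168608 substitutions/site.
Under a molecular clock d = 2μt, so t = d/(2μ) = 0.168608 / (2 × 0.022) = 3.83 Myr.

3.83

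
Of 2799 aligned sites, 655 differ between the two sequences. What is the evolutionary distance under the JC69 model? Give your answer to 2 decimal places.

0.28

p = 655/2799 ≈ 0.234012.
d = −(3/4) ln(1 − 4p/3) = −0.75 ln(1 − 0.312016) = −0.75 ln(0.687984)
  = −0.75 × (-0.373990) = 0.280493 substitutions/site.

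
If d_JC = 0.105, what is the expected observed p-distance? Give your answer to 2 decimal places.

0.10

p = (3/4)(1 − e^(−4d/3)) = 0.75 × (1 − e^(-0.14)) = 0.75 × (1 − 0.869358) = 0.097982.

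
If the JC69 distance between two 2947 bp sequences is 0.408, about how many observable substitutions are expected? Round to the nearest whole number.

Invert JC69: p = (3/4)(1 − e^(−4d/3)) = 0.75 × (1 − e^(-0.544)) = 0.75 × (1 − 0.580422) = 0.314684.
Expected differing sites = pL ≈ 0.314684 × 2947 = 927.373748 ≈ 927.

927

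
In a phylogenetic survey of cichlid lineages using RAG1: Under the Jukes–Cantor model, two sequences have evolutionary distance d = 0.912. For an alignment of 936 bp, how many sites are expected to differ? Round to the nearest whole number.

Invert JC69: p = (3/4)(1 − e^(−4d/3)) = 0.75 × (1 − e^(-1.216)) = 0.75 × (1 − 0.296413) = 0.527690.
Expected differing sites = pL ≈ 0.527690 × 936 = 493.91784 ≈ 494.

494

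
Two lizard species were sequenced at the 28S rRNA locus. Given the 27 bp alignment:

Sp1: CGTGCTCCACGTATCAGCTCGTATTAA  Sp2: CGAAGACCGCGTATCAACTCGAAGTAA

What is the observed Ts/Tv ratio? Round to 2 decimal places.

0.60

Transitions are A↔G and C↔T; transversions are all other mismatches.
Transitions: 3. Transversions: 5.
R = 3/5 = 0.60.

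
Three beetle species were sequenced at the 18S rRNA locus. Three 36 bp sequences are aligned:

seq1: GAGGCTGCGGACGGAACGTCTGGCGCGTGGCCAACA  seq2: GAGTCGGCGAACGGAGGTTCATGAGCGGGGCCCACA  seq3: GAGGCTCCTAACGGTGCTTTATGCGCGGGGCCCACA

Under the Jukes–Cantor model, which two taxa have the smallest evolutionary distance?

seq1–seq2: 11/36 differ, p = 0.306, d = 0.392.
seq1–seq3: 11/36 differ, p = 0.306, d = 0.392.
seq2–seq3: 8/36 differ, p = 0.222, d = 0.264.
The smallest distance is between seq2 and seq3.

seq2 and seq3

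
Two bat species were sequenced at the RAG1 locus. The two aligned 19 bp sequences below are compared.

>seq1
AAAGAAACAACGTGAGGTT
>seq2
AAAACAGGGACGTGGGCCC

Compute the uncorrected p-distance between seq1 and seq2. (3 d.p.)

The sequences differ at 9 of 19 positions (sites 4, 5, 7, 8, 9, 15, 17, 18, 19).
p = 9/19 = 0.473684… ≈ 0.474 (to 3 d.p.).

0.474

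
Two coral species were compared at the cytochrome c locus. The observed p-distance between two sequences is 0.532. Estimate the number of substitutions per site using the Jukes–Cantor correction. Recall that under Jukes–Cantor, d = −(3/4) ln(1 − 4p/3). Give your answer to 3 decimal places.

d = −(3/4) ln(1 − 4p/3) = −0.75 ln(1 − 0.709333) = −0.75 ln(0.290667)
  = −0.75 × (-1.235577) = 0.926683 substitutions/site.

0.927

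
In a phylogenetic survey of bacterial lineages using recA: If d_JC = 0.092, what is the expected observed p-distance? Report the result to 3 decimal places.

p = (3/4)(1 − e^(−4d/3)) = 0.75 × (1 − e^(-0.122667)) = 0.75 × (1 − 0.884558) = 0.086582.

0.087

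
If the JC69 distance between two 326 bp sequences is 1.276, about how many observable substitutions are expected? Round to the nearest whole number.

200

Invert JC69: p = (3/4)(1 − e^(−4d/3)) = 0.75 × (1 − e^(-1.701333)) = 0.75 × (1 − 0.182440) = 0.613170.
Expected differing sites = pL ≈ 0.613170 × 326 = 199.89342 ≈ 200.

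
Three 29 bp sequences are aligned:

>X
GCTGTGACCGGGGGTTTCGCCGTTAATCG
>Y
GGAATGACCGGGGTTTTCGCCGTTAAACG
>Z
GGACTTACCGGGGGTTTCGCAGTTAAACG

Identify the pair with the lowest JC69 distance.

X–Y: 5/29 differ, p = 0.172, d = 0.196.
X–Z: 6/29 differ, p = 0.207, d = 0.242.
Y–Z: 4/29 differ, p = 0.138, d = 0.152.
The smallest distance is between Y and Z.

Y and Z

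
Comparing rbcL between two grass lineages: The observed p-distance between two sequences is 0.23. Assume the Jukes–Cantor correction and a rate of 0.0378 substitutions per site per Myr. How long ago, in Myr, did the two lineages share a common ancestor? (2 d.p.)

3.63

d = −(3/4) ln(1 − 4p/3) = −0.75 ln(1 − 0.306667) = −0.75 ln(0.693333)
  = −0.75 × (-0.366245) = 0.274684 substitutions/site.
Under a molecular clock d = 2μt, so t = d/(2μ) = 0.274684 / (2 × 0.0378) = 3.63 Myr.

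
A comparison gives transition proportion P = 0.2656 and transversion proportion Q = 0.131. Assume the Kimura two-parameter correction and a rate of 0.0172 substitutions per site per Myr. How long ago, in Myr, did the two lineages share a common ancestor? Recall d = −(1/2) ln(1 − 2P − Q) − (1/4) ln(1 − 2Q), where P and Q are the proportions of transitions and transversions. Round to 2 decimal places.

17.98

Under the Kimura two-parameter model, d = −½ ln(1 − 2P − Q) − ¼ ln(1 − 2Q).
1 − 2P − Q = 0.3378, giving −½ ln(0.3378) = 0.542651.
1 − 2Q = 0.738, giving −¼ ln(0.738) = 0.075953.
d = 0.542651 + 0.075953 = 0.618604.
Under a molecular clock d = 2μt, so t = d/(2μ) = 0.618604 / (2 × 0.0172) = 17.98 Myr.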